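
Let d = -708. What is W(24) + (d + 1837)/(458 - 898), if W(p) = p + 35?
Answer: 24831/440 ≈ 56.434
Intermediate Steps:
W(p) = 35 + p
W(24) + (d + 1837)/(458 - 898) = (35 + 24) + (-708 + 1837)/(458 - 898) = 59 + 1129/(-440) = 59 + 1129*(-1/440) = 59 - 1129/440 = 24831/440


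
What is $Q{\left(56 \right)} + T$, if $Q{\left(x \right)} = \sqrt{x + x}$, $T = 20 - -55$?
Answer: $75 + 4 \sqrt{7} \approx 85.583$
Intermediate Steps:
$T = 75$ ($T = 20 + 55 = 75$)
$Q{\left(x \right)} = \sqrt{2} \sqrt{x}$ ($Q{\left(x \right)} = \sqrt{2 x} = \sqrt{2} \sqrt{x}$)
$Q{\left(56 \right)} + T = \sqrt{2} \sqrt{56} + 75 = \sqrt{2} \cdot 2 \sqrt{14} + 75 = 4 \sqrt{7} + 75 = 75 + 4 \sqrt{7}$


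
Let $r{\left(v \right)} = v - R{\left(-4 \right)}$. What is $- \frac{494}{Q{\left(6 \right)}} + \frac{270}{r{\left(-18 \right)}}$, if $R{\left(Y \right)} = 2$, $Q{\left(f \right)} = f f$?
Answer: $- \frac{245}{9} \approx -27.222$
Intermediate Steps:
$Q{\left(f \right)} = f^{2}$
$r{\left(v \right)} = -2 + v$ ($r{\left(v \right)} = v - 2 = -2 + v$)
$- \frac{494}{Q{\left(6 \right)}} + \frac{270}{r{\left(-18 \right)}} = - \frac{494}{6^{2}} + \frac{270}{-2 - 18} = - \frac{494}{36} + \frac{270}{-20} = \left(-494\right) \frac{1}{36} + 270 \left(- \frac{1}{20}\right) = - \frac{247}{18} - \frac{27}{2} = - \frac{245}{9}$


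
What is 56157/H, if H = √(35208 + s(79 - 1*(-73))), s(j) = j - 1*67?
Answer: 56157*√35293/35293 ≈ 298.92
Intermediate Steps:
s(j) = -67 + j (s(j) = j - 67 = -67 + j)
H = √35293 (H = √(35208 + (-67 + (79 - 1*(-73)))) = √(35208 + (-67 + (79 + 73))) = √(35208 + (-67 + 152)) = √(35208 + 85) = √35293 ≈ 187.86)
56157/H = 56157/(√35293) = 56157*(√35293/35293) = 56157*√35293/35293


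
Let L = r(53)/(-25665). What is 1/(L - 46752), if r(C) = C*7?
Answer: -25665/1199890451 ≈ -2.1389e-5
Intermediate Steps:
r(C) = 7*C
L = -371/25665 (L = (7*53)/(-25665) = 371*(-1/25665) = -371/25665 ≈ -0.014455)
1/(L - 46752) = 1/(-371/25665 - 46752) = 1/(-1199890451/25665) = -25665/1199890451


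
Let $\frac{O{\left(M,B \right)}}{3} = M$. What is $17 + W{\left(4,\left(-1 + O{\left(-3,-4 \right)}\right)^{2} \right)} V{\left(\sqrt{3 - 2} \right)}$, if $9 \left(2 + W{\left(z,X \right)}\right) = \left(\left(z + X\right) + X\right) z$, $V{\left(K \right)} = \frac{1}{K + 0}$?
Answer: $\frac{317}{3} \approx 105.67$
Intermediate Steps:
$O{\left(M,B \right)} = 3 M$
$V{\left(K \right)} = \frac{1}{K}$
$W{\left(z,X \right)} = -2 + \frac{z \left(z + 2 X\right)}{9}$ ($W{\left(z,X \right)} = -2 + \frac{\left(\left(z + X\right) + X\right) z}{9} = -2 + \frac{\left(\left(X + z\right) + X\right) z}{9} = -2 + \frac{\left(z + 2 X\right) z}{9} = -2 + \frac{z \left(z + 2 X\right)}{9}$)
$17 + W{\left(4,\left(-1 + O{\left(-3,-4 \right)}\right)^{2} \right)} V{\left(\sqrt{3 - 2} \right)} = 17 + \frac{-2 + \frac{4^{2}}{9} + \frac{2}{9} \left(-1 + 3 \left(-3\right)\right)^{2} \cdot 4}{\sqrt{3 - 2}} = 17 + \frac{-2 + \frac{1}{9} \cdot 16 + \frac{2}{9} \left(-1 - 9\right)^{2} \cdot 4}{\sqrt{1}} = 17 + \frac{-2 + \frac{16}{9} + \frac{2}{9} \left(-10\right)^{2} \cdot 4}{1} = 17 + \left(-2 + \frac{16}{9} + \frac{2}{9} \cdot 100 \cdot 4\right) 1 = 17 + \left(-2 + \frac{16}{9} + \frac{800}{9}\right) 1 = 17 + \frac{266}{3} \cdot 1 = 17 + \frac{266}{3} = \frac{317}{3}$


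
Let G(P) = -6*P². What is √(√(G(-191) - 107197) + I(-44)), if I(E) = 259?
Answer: √(259 + I*√326083) ≈ 21.048 + 13.565*I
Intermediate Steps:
√(√(G(-191) - 107197) + I(-44)) = √(√(-6*(-191)² - 107197) + 259) = √(√(-6*36481 - 107197) + 259) = √(√(-218886 - 107197) + 259) = √(√(-326083) + 259) = √(I*√326083 + 259) = √(259 + I*√326083)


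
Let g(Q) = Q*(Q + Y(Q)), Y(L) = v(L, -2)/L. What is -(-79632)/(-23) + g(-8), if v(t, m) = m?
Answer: -78206/23 ≈ -3400.3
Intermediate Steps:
Y(L) = -2/L
g(Q) = Q*(Q - 2/Q)
-(-79632)/(-23) + g(-8) = -(-79632)/(-23) + (-2 + (-8)**2) = -(-79632)*(-1)/23 + (-2 + 64) = -336*237/23 + 62 = -79632/23 + 62 = -78206/23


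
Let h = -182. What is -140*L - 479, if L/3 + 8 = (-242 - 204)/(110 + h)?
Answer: 838/3 ≈ 279.33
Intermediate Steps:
L = -65/12 (L = -24 + 3*((-242 - 204)/(110 - 182)) = -24 + 3*(-446/(-72)) = -24 + 3*(-446*(-1/72)) = -24 + 3*(223/36) = -24 + 223/12 = -65/12 ≈ -5.4167)
-140*L - 479 = -140*(-65/12) - 479 = 2275/3 - 479 = 838/3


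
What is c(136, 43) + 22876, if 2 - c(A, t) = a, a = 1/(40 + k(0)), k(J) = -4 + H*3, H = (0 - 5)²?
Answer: 2539457/111 ≈ 22878.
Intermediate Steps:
H = 25 (H = (-5)² = 25)
k(J) = 71 (k(J) = -4 + 25*3 = -4 + 75 = 71)
a = 1/111 (a = 1/(40 + 71) = 1/111 ≈ 0.0090090)
c(A, t) = 221/111 (c(A, t) = 2 - 1*1/111 = 2 - 1/111 = 221/111)
c(136, 43) + 22876 = 221/111 + 22876 = 2539457/111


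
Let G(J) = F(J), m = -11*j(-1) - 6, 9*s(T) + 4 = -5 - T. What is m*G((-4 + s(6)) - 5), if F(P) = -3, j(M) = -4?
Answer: -114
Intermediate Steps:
s(T) = -1 - T/9 (s(T) = -4/9 + (-5 - T)/9 = -4/9 + (-5/9 - T/9) = -1 - T/9)
m = 38 (m = -11*(-4) - 6 = 44 - 6 = 38)
G(J) = -3
m*G((-4 + s(6)) - 5) = 38*(-3) = -114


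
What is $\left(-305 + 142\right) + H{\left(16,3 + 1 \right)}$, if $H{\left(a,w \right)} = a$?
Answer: $-147$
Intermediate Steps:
$\left(-305 + 142\right) + H{\left(16,3 + 1 \right)} = \left(-305 + 142\right) + 16 = -163 + 16 = -147$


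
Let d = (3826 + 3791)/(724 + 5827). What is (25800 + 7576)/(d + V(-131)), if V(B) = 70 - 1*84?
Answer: -218646176/84097 ≈ -2599.9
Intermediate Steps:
V(B) = -14 (V(B) = 70 - 84 = -14)
d = 7617/6551 ≈ 1.1627
(25800 + 7576)/(d + V(-131)) = (25800 + 7576)/(7617/6551 - 14) = 33376/(-84097/6551) = 33376*(-6551/84097) = -218646176/84097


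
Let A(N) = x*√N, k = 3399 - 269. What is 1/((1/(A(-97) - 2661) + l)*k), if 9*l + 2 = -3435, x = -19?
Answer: 9*(-19*√97 + 2661*I)/(3130*(-9145866*I + 65303*√97)) ≈ -8.366e-7 - 5.7607e-14*I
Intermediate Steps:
k = 3130
l = -3437/9 (l = -2/9 + (⅑)*(-3435) = -2/9 - 1145/3 = -3437/9 ≈ -381.89)
A(N) = -19*√N
1/((1/(A(-97) - 2661) + l)*k) = 1/(1/(-19*I*√97 - 2661) - 3437/9*3130) = (1/3130)/(1/(-19*I*√97 - 2661) - 3437/9) = (1/3130)/(1/(-2661 - 19*I*√97) - 3437/9) = (1/3130)/(-3437/9 + 1/(-2661 - 19*I*√97)) = 1/(3130*(-3437/9 + 1/(-2661 - 19*I*√97)))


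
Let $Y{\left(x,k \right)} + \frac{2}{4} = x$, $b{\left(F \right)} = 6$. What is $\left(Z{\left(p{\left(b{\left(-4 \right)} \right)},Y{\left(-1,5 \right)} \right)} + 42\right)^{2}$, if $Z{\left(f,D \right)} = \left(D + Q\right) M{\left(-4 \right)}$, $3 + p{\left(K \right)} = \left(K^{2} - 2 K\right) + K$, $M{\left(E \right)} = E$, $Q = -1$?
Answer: $2704$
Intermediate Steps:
$Y{\left(x,k \right)} = - \frac{1}{2} + x$
$p{\left(K \right)} = -3 + K^{2} - K$ ($p{\left(K \right)} = -3 + \left(\left(K^{2} - 2 K\right) + K\right) = -3 + \left(K^{2} - K\right) = -3 + K^{2} - K$)
$Z{\left(f,D \right)} = 4 - 4 D$ ($Z{\left(f,D \right)} = \left(D - 1\right) \left(-4\right) = \left(-1 + D\right) \left(-4\right) = 4 - 4 D$)
$\left(Z{\left(p{\left(b{\left(-4 \right)} \right)},Y{\left(-1,5 \right)} \right)} + 42\right)^{2} = \left(\left(4 - 4 \left(- \frac{1}{2} - 1\right)\right) + 42\right)^{2} = \left(\left(4 - -6\right) + 42\right)^{2} = \left(\left(4 + 6\right) + 42\right)^{2} = \left(10 + 42\right)^{2} = 52^{2} = 2704$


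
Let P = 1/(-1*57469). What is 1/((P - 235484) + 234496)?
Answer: -57469/56779373 ≈ -0.0010121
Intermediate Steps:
P = -1/57469 (P = 1/(-57469) = -1/57469 ≈ -1.7401e-5)
1/((P - 235484) + 234496) = 1/((-1/57469 - 235484) + 234496) = 1/(-13533029997/57469 + 234496) = 1/(-56779373/57469) = -57469/56779373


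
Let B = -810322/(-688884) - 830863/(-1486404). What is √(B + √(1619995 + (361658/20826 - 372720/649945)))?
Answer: √(7938615568806626000308358475787054305 + 20279144809035787286830517208*√82448093448844617362063)/2138899744512732474 ≈ 35.701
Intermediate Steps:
B = 148069507415/85329994428 (B = -810322*(-1/688884) - 830863*(-1/1486404) = 405161/344442 + 830863/1486404 = 148069507415/85329994428 ≈ 1.7353)
√(B + √(1619995 + (361658/20826 - 372720/649945))) = √(148069507415/85329994428 + √(1619995 + (361658/20826 - 372720/649945))) = √(148069507415/85329994428 + √(1619995 + (361658*(1/20826) - 372720*1/649945))) = √(148069507415/85329994428 + √(1619995 + (180829/10413 - 74544/129989))) = √(148069507415/85329994428 + √(1619995 + 22729554209/1353575457)) = √(148069507415/85329994428 + √(2192808202016924/1353575457)) = √(148069507415/85329994428 + 2*√82448093448844617362063/451191819)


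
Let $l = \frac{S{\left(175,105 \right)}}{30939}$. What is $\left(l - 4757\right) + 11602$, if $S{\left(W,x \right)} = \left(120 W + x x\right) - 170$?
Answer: $\frac{211809310}{30939} \approx 6846.0$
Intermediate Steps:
$S{\left(W,x \right)} = -170 + x^{2} + 120 W$ ($S{\left(W,x \right)} = \left(120 W + x^{2}\right) - 170 = \left(x^{2} + 120 W\right) - 170 = -170 + x^{2} + 120 W$)
$l = \frac{31855}{30939}$ ($l = \frac{-170 + 105^{2} + 120 \cdot 175}{30939} = \left(-170 + 11025 + 21000\right) \frac{1}{30939} = 31855 \cdot \frac{1}{30939} = \frac{31855}{30939} \approx 1.0296$)
$\left(l - 4757\right) + 11602 = \left(\frac{31855}{30939} - 4757\right) + 11602 = - \frac{147144968}{30939} + 11602 = \frac{211809310}{30939}$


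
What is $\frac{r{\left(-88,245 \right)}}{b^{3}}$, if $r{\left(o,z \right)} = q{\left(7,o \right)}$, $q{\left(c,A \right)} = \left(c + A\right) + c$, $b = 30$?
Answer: $- \frac{37}{13500} \approx -0.0027407$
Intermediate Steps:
$q{\left(c,A \right)} = A + 2 c$ ($q{\left(c,A \right)} = \left(A + c\right) + c = A + 2 c$)
$r{\left(o,z \right)} = 14 + o$ ($r{\left(o,z \right)} = o + 2 \cdot 7 = o + 14 = 14 + o$)
$\frac{r{\left(-88,245 \right)}}{b^{3}} = \frac{14 - 88}{30^{3}} = - \frac{74}{27000} = \left(-74\right) \frac{1}{27000} = - \frac{37}{13500}$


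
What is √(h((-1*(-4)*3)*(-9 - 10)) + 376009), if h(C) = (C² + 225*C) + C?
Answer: √376465 ≈ 613.57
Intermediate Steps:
h(C) = C² + 226*C
√(h((-1*(-4)*3)*(-9 - 10)) + 376009) = √(((-1*(-4)*3)*(-9 - 10))*(226 + (-1*(-4)*3)*(-9 - 10)) + 376009) = √(((4*3)*(-19))*(226 + (4*3)*(-19)) + 376009) = √((12*(-19))*(226 + 12*(-19)) + 376009) = √(-228*(226 - 228) + 376009) = √(-228*(-2) + 376009) = √(456 + 376009) = √376465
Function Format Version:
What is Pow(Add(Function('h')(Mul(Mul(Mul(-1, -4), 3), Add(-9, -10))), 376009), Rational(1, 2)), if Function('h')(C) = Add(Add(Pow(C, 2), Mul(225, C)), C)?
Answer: Pow(376465, Rational(1, 2)) ≈ 613.57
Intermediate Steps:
Function('h')(C) = Add(Pow(C, 2), Mul(226, C))
Pow(Add(Function('h')(Mul(Mul(Mul(-1, -4), 3), Add(-9, -10))), 376009), Rational(1, 2)) = Pow(Add(Mul(Mul(Mul(Mul(-1, -4), 3), Add(-9, -10)), Add(226, Mul(Mul(Mul(-1, -4), 3), Add(-9, -10)))), 376009), Rational(1, 2)) = Pow(Add(Mul(Mul(Mul(4, 3), -19), Add(226, Mul(Mul(4, 3), -19))), 376009), Rational(1, 2)) = Pow(Add(Mul(Mul(12, -19), Add(226, Mul(12, -19))), 376009), Rational(1, 2)) = Pow(Add(Mul(-228, Add(226, -228)), 376009), Rational(1, 2)) = Pow(Add(Mul(-228, -2), 376009), Rational(1, 2)) = Pow(Add(456, 376009), Rational(1, 2)) = Pow(376465, Rational(1, 2))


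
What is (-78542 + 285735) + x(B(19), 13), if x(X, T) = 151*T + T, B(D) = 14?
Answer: 209169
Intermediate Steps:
x(X, T) = 152*T
(-78542 + 285735) + x(B(19), 13) = (-78542 + 285735) + 152*13 = 207193 + 1976 = 209169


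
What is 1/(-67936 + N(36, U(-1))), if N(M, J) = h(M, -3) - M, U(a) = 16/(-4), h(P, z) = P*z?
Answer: -1/68080 ≈ -1.4689e-5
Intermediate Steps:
U(a) = -4 (U(a) = 16*(-¼) = -4)
N(M, J) = -4*M (N(M, J) = M*(-3) - M = -3*M - M = -4*M)
1/(-67936 + N(36, U(-1))) = 1/(-67936 - 4*36) = 1/(-67936 - 144) = 1/(-68080) = -1/68080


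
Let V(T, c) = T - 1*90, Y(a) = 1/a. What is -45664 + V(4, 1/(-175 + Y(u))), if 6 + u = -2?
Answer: -45750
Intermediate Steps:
u = -8 (u = -6 - 2 = -8)
V(T, c) = -90 + T (V(T, c) = T - 90 = -90 + T)
-45664 + V(4, 1/(-175 + Y(u))) = -45664 + (-90 + 4) = -45664 - 86 = -45750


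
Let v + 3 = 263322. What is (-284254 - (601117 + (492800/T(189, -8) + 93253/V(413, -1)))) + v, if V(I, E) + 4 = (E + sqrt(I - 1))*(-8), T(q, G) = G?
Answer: -3692164523/6588 + 93253*sqrt(103)/1647 ≈ -5.5986e+5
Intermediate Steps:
v = 263319 (v = -3 + 263322 = 263319)
V(I, E) = -4 - 8*E - 8*sqrt(-1 + I) (V(I, E) = -4 + (E + sqrt(I - 1))*(-8) = -4 + (E + sqrt(-1 + I))*(-8) = -4 + (-8*E - 8*sqrt(-1 + I)) = -4 - 8*E - 8*sqrt(-1 + I))
(-284254 - (601117 + (492800/T(189, -8) + 93253/V(413, -1)))) + v = (-284254 - (601117 + (492800/(-8) + 93253/(-4 - 8*(-1) - 8*sqrt(-1 + 413))))) + 263319 = (-284254 - (601117 + (492800*(-1/8) + 93253/(-4 + 8 - 16*sqrt(103))))) + 263319 = (-284254 - (601117 + (-61600 + 93253/(-4 + 8 - 16*sqrt(103))))) + 263319 = (-284254 - (601117 + (-61600 + 93253/(4 - 16*sqrt(103))))) + 263319 = (-284254 - (539517 + 93253/(4 - 16*sqrt(103)))) + 263319 = (-284254 + (-539517 - 93253/(4 - 16*sqrt(103)))) + 263319 = (-823771 - 93253/(4 - 16*sqrt(103))) + 263319 = -560452 - 93253/(4 - 16*sqrt(103))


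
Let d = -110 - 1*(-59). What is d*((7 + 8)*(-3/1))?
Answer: 2295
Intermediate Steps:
d = -51 (d = -110 + 59 = -51)
d*((7 + 8)*(-3/1)) = -51*(7 + 8)*(-3/1) = -765*(-3*1) = -765*(-3) = -51*(-45) = 2295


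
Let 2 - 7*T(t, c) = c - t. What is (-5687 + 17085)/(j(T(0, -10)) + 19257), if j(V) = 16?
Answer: 11398/19273 ≈ 0.59140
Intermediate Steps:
T(t, c) = 2/7 - c/7 + t/7 (T(t, c) = 2/7 - (c - t)/7 = 2/7 + (-c/7 + t/7) = 2/7 - c/7 + t/7)
(-5687 + 17085)/(j(T(0, -10)) + 19257) = (-5687 + 17085)/(16 + 19257) = 11398/19273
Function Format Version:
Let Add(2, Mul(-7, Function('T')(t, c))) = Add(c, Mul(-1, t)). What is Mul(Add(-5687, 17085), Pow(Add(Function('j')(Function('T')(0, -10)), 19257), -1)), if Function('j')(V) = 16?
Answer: Rational(11398, 19273) ≈ 0.59140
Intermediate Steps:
Function('T')(t, c) = Add(Rational(2, 7), Mul(Rational(-1, 7), c), Mul(Rational(1, 7), t)) (Function('T')(t, c) = Add(Rational(2, 7), Mul(Rational(-1, 7), Add(c, Mul(-1, t)))) = Add(Rational(2, 7), Add(Mul(Rational(-1, 7), c), Mul(Rational(1, 7), t))) = Add(Rational(2, 7), Mul(Rational(-1, 7), c), Mul(Rational(1, 7), t)))
Mul(Add(-5687, 17085), Pow(Add(Function('j')(Function('T')(0, -10)), 19257), -1)) = Mul(Add(-5687, 17085), Pow(Add(16, 19257), -1)) = Mul(11398, Pow(19273, -1)) = Mul(11398, Rational(1, 19273)) = Rational(11398, 19273)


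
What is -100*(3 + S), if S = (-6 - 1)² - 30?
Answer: -2200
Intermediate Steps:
S = 19 (S = (-7)² - 30 = 49 - 30 = 19)
-100*(3 + S) = -100*(3 + 19) = -100*22 = -2200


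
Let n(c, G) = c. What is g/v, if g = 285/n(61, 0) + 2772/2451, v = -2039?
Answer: -289209/101617643 ≈ -0.0028461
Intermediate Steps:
g = 289209/49837 (g = 285/61 + 2772/2451 = 285*(1/61) + 2772*(1/2451) = 285/61 + 924/817 = 289209/49837 ≈ 5.8031)
g/v = (289209/49837)/(-2039) = (289209/49837)*(-1/2039) = -289209/101617643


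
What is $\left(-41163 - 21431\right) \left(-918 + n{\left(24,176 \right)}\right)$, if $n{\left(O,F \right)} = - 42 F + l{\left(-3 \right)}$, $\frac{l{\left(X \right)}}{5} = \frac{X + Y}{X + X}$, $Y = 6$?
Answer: $520312625$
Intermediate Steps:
$l{\left(X \right)} = \frac{5 \left(6 + X\right)}{2 X}$ ($l{\left(X \right)} = 5 \frac{X + 6}{X + X} = 5 \frac{6 + X}{2 X} = \frac{5 \left(6 + X\right)}{2 X}$)
$n{\left(O,F \right)} = - \frac{5}{2} - 42 F$ ($n{\left(O,F \right)} = - 42 F + \left(\frac{5}{2} + \frac{15}{-3}\right) = - 42 F + \left(\frac{5}{2} + 15 \left(- \frac{1}{3}\right)\right) = - 42 F + \left(\frac{5}{2} - 5\right) = - 42 F - \frac{5}{2} = - \frac{5}{2} - 42 F$)
$\left(-41163 - 21431\right) \left(-918 + n{\left(24,176 \right)}\right) = \left(-41163 - 21431\right) \left(-918 - \frac{14789}{2}\right) = - 62594 \left(-918 - \frac{14789}{2}\right) = \left(-62594\right) \left(- \frac{16625}{2}\right) = 520312625$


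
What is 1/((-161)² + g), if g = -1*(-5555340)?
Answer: 1/5581261 ≈ 1.7917e-7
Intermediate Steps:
g = 5555340
1/((-161)² + g) = 1/((-161)² + 5555340) = 1/(25921 + 5555340) = 1/5581261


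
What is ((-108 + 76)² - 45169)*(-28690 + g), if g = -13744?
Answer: 1873248930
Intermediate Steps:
((-108 + 76)² - 45169)*(-28690 + g) = ((-108 + 76)² - 45169)*(-28690 - 13744) = ((-32)² - 45169)*(-42434) = (1024 - 45169)*(-42434) = -44145*(-42434) = 1873248930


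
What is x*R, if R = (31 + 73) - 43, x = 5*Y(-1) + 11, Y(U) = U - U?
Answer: 671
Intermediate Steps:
Y(U) = 0
x = 11 (x = 5*0 + 11 = 0 + 11 = 11)
R = 61 (R = 104 - 43 = 61)
x*R = 11*61 = 671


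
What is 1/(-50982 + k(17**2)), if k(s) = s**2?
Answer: 1/32539 ≈ 3.0732e-5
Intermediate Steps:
1/(-50982 + k(17**2)) = 1/(-50982 + (17**2)**2) = 1/(-50982 + 289**2) = 1/(-50982 + 83521) = 1/32539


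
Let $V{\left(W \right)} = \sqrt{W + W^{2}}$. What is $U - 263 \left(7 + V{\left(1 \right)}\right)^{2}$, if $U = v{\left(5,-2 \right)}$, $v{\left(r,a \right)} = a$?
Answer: $-13415 - 3682 \sqrt{2} \approx -18622.0$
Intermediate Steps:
$U = -2$
$U - 263 \left(7 + V{\left(1 \right)}\right)^{2} = -2 - 263 \left(7 + \sqrt{1 \left(1 + 1\right)}\right)^{2} = -2 - 263 \left(7 + \sqrt{1 \cdot 2}\right)^{2} = -2 - 263 \left(7 + \sqrt{2}\right)^{2}$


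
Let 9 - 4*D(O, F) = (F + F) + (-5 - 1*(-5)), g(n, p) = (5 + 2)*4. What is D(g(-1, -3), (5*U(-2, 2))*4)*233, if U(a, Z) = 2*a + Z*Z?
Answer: 2097/4 ≈ 524.25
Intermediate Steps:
g(n, p) = 28 (g(n, p) = 7*4 = 28)
U(a, Z) = Z² + 2*a (U(a, Z) = 2*a + Z² = Z² + 2*a)
D(O, F) = 9/4 - F/2 (D(O, F) = 9/4 - ((F + F) + (-5 - 1*(-5)))/4 = 9/4 - (2*F + (-5 + 5))/4 = 9/4 - (2*F + 0)/4 = 9/4 - F/2)
D(g(-1, -3), (5*U(-2, 2))*4)*233 = (9/4 - 5*(2² + 2*(-2))*4/2)*233 = (9/4 - 5*(4 - 4)*4/2)*233 = (9/4 - 5*0*4/2)*233 = (9/4 - 0*4)*233 = (9/4 - ½*0)*233 = (9/4 + 0)*233 = (9/4)*233 = 2097/4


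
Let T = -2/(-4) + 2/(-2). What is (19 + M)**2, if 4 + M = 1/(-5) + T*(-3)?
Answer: 26569/100 ≈ 265.69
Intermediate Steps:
T = -1/2 (T = -2*(-1/4) + 2*(-1/2) = 1/2 - 1 = -1/2 ≈ -0.50000)
M = -27/10 (M = -4 + (1/(-5) - 1/2*(-3)) = -4 + (-1/5 + 3/2) = -4 + 13/10 = -27/10 ≈ -2.7000)
(19 + M)**2 = (19 - 27/10)**2 = (163/10)**2 = 26569/100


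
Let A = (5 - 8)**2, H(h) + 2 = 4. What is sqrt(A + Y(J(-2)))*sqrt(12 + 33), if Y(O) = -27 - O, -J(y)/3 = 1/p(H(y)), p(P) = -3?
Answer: 3*I*sqrt(95) ≈ 29.24*I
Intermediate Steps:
H(h) = 2 (H(h) = -2 + 4 = 2)
J(y) = 1 (J(y) = -3/(-3) = -3*(-1/3) = 1)
A = 9 (A = (-3)**2 = 9)
sqrt(A + Y(J(-2)))*sqrt(12 + 33) = sqrt(9 + (-27 - 1*1))*sqrt(12 + 33) = sqrt(9 + (-27 - 1))*sqrt(45) = sqrt(9 - 28)*(3*sqrt(5)) = sqrt(-19)*(3*sqrt(5)) = (I*sqrt(19))*(3*sqrt(5)) = 3*I*sqrt(95)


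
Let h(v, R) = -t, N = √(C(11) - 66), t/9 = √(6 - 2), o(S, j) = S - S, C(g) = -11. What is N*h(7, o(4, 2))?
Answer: -18*I*√77 ≈ -157.95*I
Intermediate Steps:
o(S, j) = 0
t = 18 (t = 9*√(6 - 2) = 9*√4 = 9*2 = 18)
N = I*√77 (N = √(-11 - 66) = √(-77) = I*√77 ≈ 8.775*I)
h(v, R) = -18 (h(v, R) = -1*18 = -18)
N*h(7, o(4, 2)) = (I*√77)*(-18) = -18*I*√77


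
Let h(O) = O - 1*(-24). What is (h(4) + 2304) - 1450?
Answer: 882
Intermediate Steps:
h(O) = 24 + O (h(O) = O + 24 = 24 + O)
(h(4) + 2304) - 1450 = ((24 + 4) + 2304) - 1450 = (28 + 2304) - 1450 = 2332 - 1450 = 882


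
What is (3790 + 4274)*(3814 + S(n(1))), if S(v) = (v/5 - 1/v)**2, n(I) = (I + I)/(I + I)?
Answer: 769031424/25 ≈ 3.0761e+7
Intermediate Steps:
n(I) = 1 (n(I) = (2*I)/((2*I)) = (2*I)*(1/(2*I)) = 1)
S(v) = (-1/v + v/5)**2 (S(v) = (v*(1/5) - 1/v)**2 = (v/5 - 1/v)**2 = (-1/v + v/5)**2)
(3790 + 4274)*(3814 + S(n(1))) = (3790 + 4274)*(3814 + (1/25)*(-5 + 1**2)**2/1**2) = 8064*(3814 + (1/25)*1*(-5 + 1)**2) = 8064*(3814 + (1/25)*1*(-4)**2) = 8064*(3814 + (1/25)*1*16) = 8064*(3814 + 16/25) = 8064*(95366/25) = 769031424/25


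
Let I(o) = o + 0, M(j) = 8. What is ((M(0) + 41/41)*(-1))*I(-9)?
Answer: 81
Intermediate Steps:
I(o) = o
((M(0) + 41/41)*(-1))*I(-9) = ((8 + 41/41)*(-1))*(-9) = ((8 + 41*(1/41))*(-1))*(-9) = ((8 + 1)*(-1))*(-9) = (9*(-1))*(-9) = -9*(-9) = 81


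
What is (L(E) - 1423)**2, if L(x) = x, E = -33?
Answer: 2119936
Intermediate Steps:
(L(E) - 1423)**2 = (-33 - 1423)**2 = (-1456)**2 = 2119936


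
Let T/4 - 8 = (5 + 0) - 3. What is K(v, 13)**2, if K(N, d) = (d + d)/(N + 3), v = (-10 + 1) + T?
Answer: 169/289 ≈ 0.58477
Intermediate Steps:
T = 40 (T = 32 + 4*((5 + 0) - 3) = 32 + 4*(5 - 3) = 32 + 4*2 = 32 + 8 = 40)
v = 31 (v = (-10 + 1) + 40 = -9 + 40 = 31)
K(N, d) = 2*d/(3 + N) (K(N, d) = (2*d)/(3 + N) = 2*d/(3 + N))
K(v, 13)**2 = (2*13/(3 + 31))**2 = (2*13/34)**2 = (2*13*(1/34))**2 = (13/17)**2 = 169/289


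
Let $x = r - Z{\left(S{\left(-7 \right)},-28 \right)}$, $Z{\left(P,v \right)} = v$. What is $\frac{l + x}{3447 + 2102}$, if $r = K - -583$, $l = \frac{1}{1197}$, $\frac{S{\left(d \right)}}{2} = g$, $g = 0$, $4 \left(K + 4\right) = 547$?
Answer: $\frac{3561079}{26568612} \approx 0.13403$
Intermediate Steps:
$K = \frac{531}{4}$ ($K = -4 + \frac{1}{4} \cdot 547 = -4 + \frac{547}{4} = \frac{531}{4} \approx 132.75$)
$S{\left(d \right)} = 0$ ($S{\left(d \right)} = 2 \cdot 0 = 0$)
$l = \frac{1}{1197} \approx 0.00083542$
$r = \frac{2863}{4}$ ($r = \frac{531}{4} - -583 = \frac{531}{4} + 583 = \frac{2863}{4} \approx 715.75$)
$x = \frac{2975}{4}$ ($x = \frac{2863}{4} - -28 = \frac{2863}{4} + 28 = \frac{2975}{4} \approx 743.75$)
$\frac{l + x}{3447 + 2102} = \frac{\frac{1}{1197} + \frac{2975}{4}}{3447 + 2102} = \frac{3561079}{4788 \cdot 5549} = \frac{3561079}{4788} \cdot \frac{1}{5549} = \frac{3561079}{26568612}$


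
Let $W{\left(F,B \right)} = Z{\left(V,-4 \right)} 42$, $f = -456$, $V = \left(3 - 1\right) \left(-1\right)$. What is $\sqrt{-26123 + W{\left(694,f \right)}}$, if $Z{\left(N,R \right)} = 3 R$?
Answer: $i \sqrt{26627} \approx 163.18 i$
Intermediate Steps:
$V = -2$ ($V = 2 \left(-1\right) = -2$)
$W{\left(F,B \right)} = -504$ ($W{\left(F,B \right)} = 3 \left(-4\right) 42 = \left(-12\right) 42 = -504$)
$\sqrt{-26123 + W{\left(694,f \right)}} = \sqrt{-26123 - 504} = \sqrt{-26627} = i \sqrt{26627}$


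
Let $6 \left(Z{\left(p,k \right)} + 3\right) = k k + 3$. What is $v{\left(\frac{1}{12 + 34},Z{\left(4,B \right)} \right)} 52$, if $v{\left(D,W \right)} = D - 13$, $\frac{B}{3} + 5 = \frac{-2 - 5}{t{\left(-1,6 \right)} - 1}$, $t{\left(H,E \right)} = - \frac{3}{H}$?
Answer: $- \frac{15522}{23} \approx -674.87$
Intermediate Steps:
$B = - \frac{51}{2}$ ($B = -15 + 3 \frac{-2 - 5}{- \frac{3}{-1} - 1} = -15 + 3 \left(- \frac{7}{\left(-3\right) \left(-1\right) - 1}\right) = -15 + 3 \left(- \frac{7}{3 - 1}\right) = -15 + 3 \left(- \frac{7}{2}\right) = -15 - \frac{21}{2} = - \frac{51}{2} \approx -25.5$)
$Z{\left(p,k \right)} = - \frac{5}{2} + \frac{k^{2}}{6}$ ($Z{\left(p,k \right)} = -3 + \frac{k k + 3}{6} = -3 + \frac{k^{2} + 3}{6} = -3 + \frac{3 + k^{2}}{6} = -3 + \left(\frac{1}{2} + \frac{k^{2}}{6}\right) = - \frac{5}{2} + \frac{k^{2}}{6}$)
$v{\left(D,W \right)} = -13 + D$ ($v{\left(D,W \right)} = D - 13 = -13 + D$)
$v{\left(\frac{1}{12 + 34},Z{\left(4,B \right)} \right)} 52 = \left(-13 + \frac{1}{12 + 34}\right) 52 = \left(-13 + \frac{1}{46}\right) 52 = \left(- \frac{597}{46}\right) 52 = - \frac{15522}{23}$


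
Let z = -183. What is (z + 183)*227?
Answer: 0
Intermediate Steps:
(z + 183)*227 = (-183 + 183)*227 = 0*227 = 0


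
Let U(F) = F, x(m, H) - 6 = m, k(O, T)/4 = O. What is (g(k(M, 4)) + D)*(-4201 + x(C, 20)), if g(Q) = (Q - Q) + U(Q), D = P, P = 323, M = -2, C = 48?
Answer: -1306305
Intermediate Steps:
k(O, T) = 4*O
x(m, H) = 6 + m
D = 323
g(Q) = Q (g(Q) = (Q - Q) + Q = 0 + Q = Q)
(g(k(M, 4)) + D)*(-4201 + x(C, 20)) = (4*(-2) + 323)*(-4201 + (6 + 48)) = (-8 + 323)*(-4201 + 54) = 315*(-4147) = -1306305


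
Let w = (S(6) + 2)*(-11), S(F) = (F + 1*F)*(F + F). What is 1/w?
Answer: -1/1606 ≈ -0.00062266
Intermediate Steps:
S(F) = 4*F**2 (S(F) = (F + F)*(2*F) = (2*F)*(2*F) = 4*F**2)
w = -1606 (w = (4*6**2 + 2)*(-11) = (4*36 + 2)*(-11) = (144 + 2)*(-11) = 146*(-11) = -1606)
1/w = 1/(-1606) = -1/1606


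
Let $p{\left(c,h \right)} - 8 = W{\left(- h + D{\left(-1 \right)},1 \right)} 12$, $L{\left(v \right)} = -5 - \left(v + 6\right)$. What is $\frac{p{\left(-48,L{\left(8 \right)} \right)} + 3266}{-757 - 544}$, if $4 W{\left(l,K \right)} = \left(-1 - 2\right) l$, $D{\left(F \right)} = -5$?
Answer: $- \frac{3148}{1301} \approx -2.4197$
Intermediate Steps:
$W{\left(l,K \right)} = - \frac{3 l}{4}$ ($W{\left(l,K \right)} = \frac{\left(-1 - 2\right) l}{4} = \frac{\left(-3\right) l}{4} = - \frac{3 l}{4}$)
$L{\left(v \right)} = -11 - v$ ($L{\left(v \right)} = -5 - \left(6 + v\right) = -11 - v$)
$p{\left(c,h \right)} = 53 + 9 h$ ($p{\left(c,h \right)} = 8 + - \frac{3 \left(- h - 5\right)}{4} \cdot 12 = 8 + - \frac{3 \left(-5 - h\right)}{4} \cdot 12 = 8 + \left(\frac{15}{4} + \frac{3 h}{4}\right) 12 = 8 + \left(45 + 9 h\right) = 53 + 9 h$)
$\frac{p{\left(-48,L{\left(8 \right)} \right)} + 3266}{-757 - 544} = \frac{\left(53 + 9 \left(-11 - 8\right)\right) + 3266}{-757 - 544} = \frac{\left(53 + 9 \left(-11 - 8\right)\right) + 3266}{-1301} = \left(\left(53 + 9 \left(-19\right)\right) + 3266\right) \left(- \frac{1}{1301}\right) = \left(\left(53 - 171\right) + 3266\right) \left(- \frac{1}{1301}\right) = \left(-118 + 3266\right) \left(- \frac{1}{1301}\right) = 3148 \left(- \frac{1}{1301}\right) = - \frac{3148}{1301}$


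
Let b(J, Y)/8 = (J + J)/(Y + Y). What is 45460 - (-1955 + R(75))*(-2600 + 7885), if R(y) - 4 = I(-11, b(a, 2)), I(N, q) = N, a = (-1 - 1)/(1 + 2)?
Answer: 10414630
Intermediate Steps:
a = -⅔ (a = -2/3 = -2*⅓ = -⅔ ≈ -0.66667)
b(J, Y) = 8*J/Y (b(J, Y) = 8*((J + J)/(Y + Y)) = 8*((2*J)/((2*Y))) = 8*((2*J)*(1/(2*Y))) = 8*(J/Y) = 8*J/Y)
R(y) = -7 (R(y) = 4 - 11 = -7)
45460 - (-1955 + R(75))*(-2600 + 7885) = 45460 - (-1955 - 7)*(-2600 + 7885) = 45460 - (-1962)*5285 = 45460 - 1*(-10369170) = 45460 + 10369170 = 10414630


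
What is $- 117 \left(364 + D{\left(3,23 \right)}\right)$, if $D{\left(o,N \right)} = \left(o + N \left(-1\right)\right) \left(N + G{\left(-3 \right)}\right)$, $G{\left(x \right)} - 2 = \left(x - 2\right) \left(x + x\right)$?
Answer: $86112$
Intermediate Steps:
$G{\left(x \right)} = 2 + 2 x \left(-2 + x\right)$ ($G{\left(x \right)} = 2 + \left(x - 2\right) \left(x + x\right) = 2 + \left(-2 + x\right) 2 x = 2 + 2 x \left(-2 + x\right)$)
$D{\left(o,N \right)} = \left(32 + N\right) \left(o - N\right)$ ($D{\left(o,N \right)} = \left(o + N \left(-1\right)\right) \left(N + \left(2 - -12 + 2 \left(-3\right)^{2}\right)\right) = \left(o - N\right) \left(N + \left(2 + 12 + 2 \cdot 9\right)\right) = \left(o - N\right) \left(N + \left(2 + 12 + 18\right)\right) = \left(o - N\right) \left(N + 32\right) = \left(o - N\right) \left(32 + N\right) = \left(32 + N\right) \left(o - N\right)$)
$- 117 \left(364 + D{\left(3,23 \right)}\right) = - 117 \left(364 + \left(- 23^{2} - 736 + 32 \cdot 3 + 23 \cdot 3\right)\right) = - 117 \left(364 + \left(\left(-1\right) 529 - 736 + 96 + 69\right)\right) = - 117 \left(364 + \left(-529 - 736 + 96 + 69\right)\right) = - 117 \left(364 - 1100\right) = \left(-117\right) \left(-736\right) = 86112$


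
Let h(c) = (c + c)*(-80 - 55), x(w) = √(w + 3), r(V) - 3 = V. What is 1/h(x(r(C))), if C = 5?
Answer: -√11/2970 ≈ -0.0011167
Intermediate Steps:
r(V) = 3 + V
x(w) = √(3 + w)
h(c) = -270*c (h(c) = (2*c)*(-135) = -270*c)
1/h(x(r(C))) = 1/(-270*√(3 + (3 + 5))) = 1/(-270*√(3 + 8)) = 1/(-270*√11) = -√11/2970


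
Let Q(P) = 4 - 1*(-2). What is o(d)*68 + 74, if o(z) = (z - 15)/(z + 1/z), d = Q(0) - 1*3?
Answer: -854/5 ≈ -170.80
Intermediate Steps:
Q(P) = 6 (Q(P) = 4 + 2 = 6)
d = 3 (d = 6 - 1*3 = 6 - 3 = 3)
o(z) = (-15 + z)/(z + 1/z)
o(d)*68 + 74 = (3*(-15 + 3)/(1 + 3²))*68 + 74 = (3*(-12)/(1 + 9))*68 + 74 = (3*(-12)/10)*68 + 74 = (3*(⅒)*(-12))*68 + 74 = -18/5*68 + 74 = -1224/5 + 74 = -854/5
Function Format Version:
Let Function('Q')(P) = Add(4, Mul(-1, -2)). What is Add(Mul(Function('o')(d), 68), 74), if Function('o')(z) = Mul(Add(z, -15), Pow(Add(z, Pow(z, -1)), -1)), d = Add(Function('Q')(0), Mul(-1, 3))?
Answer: Rational(-854, 5) ≈ -170.80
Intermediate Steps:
Function('Q')(P) = 6 (Function('Q')(P) = Add(4, 2) = 6)
d = 3 (d = Add(6, Mul(-1, 3)) = Add(6, -3) = 3)
Function('o')(z) = Mul(Pow(Add(z, Pow(z, -1)), -1), Add(-15, z)) (Function('o')(z) = Mul(Add(-15, z), Pow(Add(z, Pow(z, -1)), -1)) = Mul(Pow(Add(z, Pow(z, -1)), -1), Add(-15, z)))
Add(Mul(Function('o')(d), 68), 74) = Add(Mul(Mul(3, Pow(Add(1, Pow(3, 2)), -1), Add(-15, 3)), 68), 74) = Add(Mul(Mul(3, Pow(Add(1, 9), -1), -12), 68), 74) = Add(Mul(Mul(3, Pow(10, -1), -12), 68), 74) = Add(Mul(Mul(3, Rational(1, 10), -12), 68), 74) = Add(Mul(Rational(-18, 5), 68), 74) = Add(Rational(-1224, 5), 74) = Rational(-854, 5)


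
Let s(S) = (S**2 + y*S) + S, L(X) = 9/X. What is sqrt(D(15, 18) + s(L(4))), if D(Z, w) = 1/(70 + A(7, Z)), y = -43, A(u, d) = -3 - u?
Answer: I*sqrt(321915)/60 ≈ 9.4563*I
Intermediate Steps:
s(S) = S**2 - 42*S (s(S) = (S**2 - 43*S) + S = S**2 - 42*S)
D(Z, w) = 1/60 (D(Z, w) = 1/(70 + (-3 - 1*7)) = 1/(70 + (-3 - 7)) = 1/(70 - 10) = 1/60)
sqrt(D(15, 18) + s(L(4))) = sqrt(1/60 + (9/4)*(-42 + 9/4)) = sqrt(1/60 + (9*(1/4))*(-42 + 9*(1/4))) = sqrt(1/60 + 9*(-42 + 9/4)/4) = sqrt(1/60 + (9/4)*(-159/4)) = sqrt(1/60 - 1431/16) = sqrt(-21461/240) = I*sqrt(321915)/60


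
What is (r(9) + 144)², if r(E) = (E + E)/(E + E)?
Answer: 21025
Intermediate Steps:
r(E) = 1 (r(E) = (2*E)/((2*E)) = (2*E)*(1/(2*E)) = 1)
(r(9) + 144)² = (1 + 144)² = 145² = 21025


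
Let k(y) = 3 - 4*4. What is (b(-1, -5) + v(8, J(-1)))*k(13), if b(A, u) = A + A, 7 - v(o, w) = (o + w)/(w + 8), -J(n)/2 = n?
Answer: -52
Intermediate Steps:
J(n) = -2*n
v(o, w) = 7 - (o + w)/(8 + w) (v(o, w) = 7 - (o + w)/(w + 8) = 7 - (o + w)/(8 + w))
b(A, u) = 2*A
k(y) = -13 (k(y) = 3 - 16 = -13)
(b(-1, -5) + v(8, J(-1)))*k(13) = (2*(-1) + (56 - 1*8 + 6*(-2*(-1)))/(8 - 2*(-1)))*(-13) = (-2 + (56 - 8 + 6*2)/(8 + 2))*(-13) = (-2 + (56 - 8 + 12)/10)*(-13) = (-2 + (⅒)*60)*(-13) = (-2 + 6)*(-13) = 4*(-13) = -52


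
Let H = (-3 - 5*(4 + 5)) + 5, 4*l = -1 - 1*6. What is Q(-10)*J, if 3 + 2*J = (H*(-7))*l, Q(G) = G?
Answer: 10595/4 ≈ 2648.8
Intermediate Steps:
l = -7/4 (l = (-1 - 1*6)/4 = (-1 - 6)/4 = (1/4)*(-7) = -7/4 ≈ -1.7500)
H = -43 (H = (-3 - 5*9) + 5 = (-3 - 45) + 5 = -48 + 5 = -43)
J = -2119/8 (J = -3/2 + (-43*(-7)*(-7/4))/2 = -3/2 + (301*(-7/4))/2 = -3/2 + (1/2)*(-2107/4) = -3/2 - 2107/8 = -2119/8 ≈ -264.88)
Q(-10)*J = -10*(-2119/8) = 10595/4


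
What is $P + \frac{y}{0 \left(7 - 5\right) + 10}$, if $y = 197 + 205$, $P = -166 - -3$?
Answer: $- \frac{614}{5} \approx -122.8$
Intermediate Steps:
$P = -163$ ($P = -166 + 3 = -163$)
$y = 402$
$P + \frac{y}{0 \left(7 - 5\right) + 10} = -163 + \frac{402}{0 \left(7 - 5\right) + 10} = -163 + \frac{402}{0 \cdot 2 + 10} = -163 + \frac{402}{0 + 10} = -163 + \frac{402}{10} = -163 + 402 \cdot \frac{1}{10} = -163 + \frac{201}{5} = - \frac{614}{5}$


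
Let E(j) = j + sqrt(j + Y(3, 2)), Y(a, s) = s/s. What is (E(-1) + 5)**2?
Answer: 16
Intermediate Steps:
Y(a, s) = 1
E(j) = j + sqrt(1 + j) (E(j) = j + sqrt(j + 1) = j + sqrt(1 + j))
(E(-1) + 5)**2 = ((-1 + sqrt(1 - 1)) + 5)**2 = ((-1 + sqrt(0)) + 5)**2 = ((-1 + 0) + 5)**2 = (-1 + 5)**2 = 4**2 = 16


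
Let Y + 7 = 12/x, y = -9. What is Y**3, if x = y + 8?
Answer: -6859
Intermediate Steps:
x = -1 (x = -9 + 8 = -1)
Y = -19 (Y = -7 + 12/(-1) = -7 + 12*(-1) = -7 - 12 = -19)
Y**3 = (-19)**3 = -6859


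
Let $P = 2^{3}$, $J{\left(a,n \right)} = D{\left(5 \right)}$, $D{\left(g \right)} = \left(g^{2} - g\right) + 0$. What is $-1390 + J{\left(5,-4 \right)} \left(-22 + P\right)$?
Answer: $-1670$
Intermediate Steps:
$D{\left(g \right)} = g^{2} - g$
$J{\left(a,n \right)} = 20$ ($J{\left(a,n \right)} = 5 \left(-1 + 5\right) = 5 \cdot 4 = 20$)
$P = 8$
$-1390 + J{\left(5,-4 \right)} \left(-22 + P\right) = -1390 + 20 \left(-22 + 8\right) = -1390 + 20 \left(-14\right) = -1390 - 280 = -1670$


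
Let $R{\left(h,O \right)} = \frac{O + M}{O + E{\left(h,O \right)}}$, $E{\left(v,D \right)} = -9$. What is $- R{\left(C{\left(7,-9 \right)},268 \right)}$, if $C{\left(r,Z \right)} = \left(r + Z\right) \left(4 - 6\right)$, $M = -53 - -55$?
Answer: $- \frac{270}{259} \approx -1.0425$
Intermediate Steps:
$M = 2$ ($M = -53 + 55 = 2$)
$C{\left(r,Z \right)} = - 2 Z - 2 r$ ($C{\left(r,Z \right)} = \left(Z + r\right) \left(-2\right) = - 2 Z - 2 r$)
$R{\left(h,O \right)} = \frac{2 + O}{-9 + O}$ ($R{\left(h,O \right)} = \frac{O + 2}{O - 9} = \frac{2 + O}{-9 + O}$)
$- R{\left(C{\left(7,-9 \right)},268 \right)} = - \frac{2 + 268}{-9 + 268} = - \frac{270}{259}$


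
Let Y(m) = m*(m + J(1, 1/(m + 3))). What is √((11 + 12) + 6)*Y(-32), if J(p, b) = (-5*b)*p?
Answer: 29536*√29/29 ≈ 5484.7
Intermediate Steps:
J(p, b) = -5*b*p
Y(m) = m*(m - 5/(3 + m)) (Y(m) = m*(m - 5*1/(m + 3)) = m*(m - 5*1/(3 + m)) = m*(m - 5/(3 + m)))
√((11 + 12) + 6)*Y(-32) = √((11 + 12) + 6)*(-32*(-5 - 32*(3 - 32))/(3 - 32)) = √(23 + 6)*(-32*(-5 - 32*(-29))/(-29)) = √29*(-32*(-1/29)*(-5 + 928)) = √29*(-32*(-1/29)*923) = √29*(29536/29) = 29536*√29/29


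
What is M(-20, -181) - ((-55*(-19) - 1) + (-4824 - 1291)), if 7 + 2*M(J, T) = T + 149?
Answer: 10103/2 ≈ 5051.5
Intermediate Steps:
M(J, T) = 71 + T/2 (M(J, T) = -7/2 + (T + 149)/2 = -7/2 + (149 + T)/2 = -7/2 + (149/2 + T/2) = 71 + T/2)
M(-20, -181) - ((-55*(-19) - 1) + (-4824 - 1291)) = (71 + (½)*(-181)) - ((-55*(-19) - 1) + (-4824 - 1291)) = (71 - 181/2) - ((1045 - 1) - 6115) = -39/2 - (1044 - 6115) = -39/2 - 1*(-5071) = -39/2 + 5071 = 10103/2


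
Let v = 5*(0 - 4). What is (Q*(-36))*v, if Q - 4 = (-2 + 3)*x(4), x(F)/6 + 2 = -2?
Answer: -14400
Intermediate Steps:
v = -20 (v = 5*(-4) = -20)
x(F) = -24 (x(F) = -12 + 6*(-2) = -12 - 12 = -24)
Q = -20 (Q = 4 + (-2 + 3)*(-24) = 4 + 1*(-24) = 4 - 24 = -20)
(Q*(-36))*v = -20*(-36)*(-20) = 720*(-20) = -14400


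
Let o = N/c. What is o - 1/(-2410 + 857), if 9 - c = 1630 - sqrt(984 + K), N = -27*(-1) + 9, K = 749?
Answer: -22000240/1019508781 - 9*sqrt(1733)/656477 ≈ -0.022150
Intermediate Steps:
N = 36 (N = 27 + 9 = 36)
c = -1621 + sqrt(1733) (c = 9 - (1630 - sqrt(984 + 749)) = 9 - (1630 - sqrt(1733)) = 9 + (-1630 + sqrt(1733)) = -1621 + sqrt(1733) ≈ -1579.4)
o = 36/(-1621 + sqrt(1733)) ≈ -0.022794
o - 1/(-2410 + 857) = (-14589/656477 - 9*sqrt(1733)/656477) - 1/(-2410 + 857) = (-14589/656477 - 9*sqrt(1733)/656477) - 1/(-1553) = (-14589/656477 - 9*sqrt(1733)/656477) - 1*(-1/1553) = (-14589/656477 - 9*sqrt(1733)/656477) + 1/1553 = -22000240/1019508781 - 9*sqrt(1733)/656477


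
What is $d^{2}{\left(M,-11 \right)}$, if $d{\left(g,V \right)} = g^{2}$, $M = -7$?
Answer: $2401$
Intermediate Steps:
$d^{2}{\left(M,-11 \right)} = \left(\left(-7\right)^{2}\right)^{2} = 49^{2} = 2401$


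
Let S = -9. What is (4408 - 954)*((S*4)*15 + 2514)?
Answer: 6818196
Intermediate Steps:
(4408 - 954)*((S*4)*15 + 2514) = (4408 - 954)*(-9*4*15 + 2514) = 3454*(-36*15 + 2514) = 3454*(-540 + 2514) = 3454*1974 = 6818196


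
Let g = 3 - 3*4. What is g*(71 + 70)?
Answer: -1269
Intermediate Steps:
g = -9 (g = 3 - 12 = -9)
g*(71 + 70) = -9*(71 + 70) = -9*141 = -1269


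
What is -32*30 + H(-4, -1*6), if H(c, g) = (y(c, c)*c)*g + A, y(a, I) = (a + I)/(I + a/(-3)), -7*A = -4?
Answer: -6212/7 ≈ -887.43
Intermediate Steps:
A = 4/7 (A = -1/7*(-4) = 4/7 ≈ 0.57143)
y(a, I) = (I + a)/(I - a/3) (y(a, I) = (I + a)/(I + a*(-1/3)) = (I + a)/(I - a/3))
H(c, g) = 4/7 + 3*c*g (H(c, g) = ((3*(c + c)/(-c + 3*c))*c)*g + 4/7 = ((3*(2*c)/((2*c)))*c)*g + 4/7 = ((3*(1/(2*c))*(2*c))*c)*g + 4/7 = (3*c)*g + 4/7 = 3*c*g + 4/7 = 4/7 + 3*c*g)
-32*30 + H(-4, -1*6) = -32*30 + (4/7 + 3*(-4)*(-1*6)) = -960 + (4/7 + 3*(-4)*(-6)) = -960 + (4/7 + 72) = -960 + 508/7 = -6212/7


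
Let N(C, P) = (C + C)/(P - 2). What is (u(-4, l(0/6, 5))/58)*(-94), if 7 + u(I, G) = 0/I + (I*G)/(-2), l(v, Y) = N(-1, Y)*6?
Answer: 705/29 ≈ 24.310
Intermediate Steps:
N(C, P) = 2*C/(-2 + P) (N(C, P) = (2*C)/(-2 + P) = 2*C/(-2 + P))
l(v, Y) = -12/(-2 + Y) (l(v, Y) = (2*(-1)/(-2 + Y))*6 = -2/(-2 + Y)*6 = -12/(-2 + Y))
u(I, G) = -7 - G*I/2 (u(I, G) = -7 + (0/I + (I*G)/(-2)) = -7 + (0 + (G*I)*(-1/2)) = -7 + (0 - G*I/2) = -7 - G*I/2)
(u(-4, l(0/6, 5))/58)*(-94) = ((-7 - 1/2*(-12/(-2 + 5))*(-4))/58)*(-94) = ((-7 - 1/2*(-12/3)*(-4))*(1/58))*(-94) = ((-7 - 1/2*(-12*1/3)*(-4))*(1/58))*(-94) = ((-7 - 1/2*(-4)*(-4))*(1/58))*(-94) = ((-7 - 8)*(1/58))*(-94) = -15*1/58*(-94) = -15/58*(-94) = 705/29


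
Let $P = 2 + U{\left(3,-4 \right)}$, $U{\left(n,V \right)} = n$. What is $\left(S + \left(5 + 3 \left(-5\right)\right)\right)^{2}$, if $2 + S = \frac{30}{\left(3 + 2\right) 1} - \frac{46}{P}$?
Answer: $\frac{5776}{25} \approx 231.04$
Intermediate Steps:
$P = 5$ ($P = 2 + 3 = 5$)
$S = - \frac{26}{5}$ ($S = -2 + \left(\frac{30}{\left(3 + 2\right) 1} - \frac{46}{5}\right) = -2 + \left(\frac{30}{5 \cdot 1} - \frac{46}{5}\right) = -2 - \left(\frac{46}{5} - \frac{30}{5}\right) = -2 + \left(30 \cdot \frac{1}{5} - \frac{46}{5}\right) = -2 + \left(6 - \frac{46}{5}\right) = -2 - \frac{16}{5} = - \frac{26}{5} \approx -5.2$)
$\left(S + \left(5 + 3 \left(-5\right)\right)\right)^{2} = \left(- \frac{26}{5} + \left(5 + 3 \left(-5\right)\right)\right)^{2} = \left(- \frac{26}{5} + \left(5 - 15\right)\right)^{2} = \left(- \frac{26}{5} - 10\right)^{2} = \left(- \frac{76}{5}\right)^{2} = \frac{5776}{25}$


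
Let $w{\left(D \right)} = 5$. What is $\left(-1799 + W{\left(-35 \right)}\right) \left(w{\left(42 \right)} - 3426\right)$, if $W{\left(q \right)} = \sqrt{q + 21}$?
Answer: $6154379 - 3421 i \sqrt{14} \approx 6.1544 \cdot 10^{6} - 12800.0 i$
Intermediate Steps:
$W{\left(q \right)} = \sqrt{21 + q}$
$\left(-1799 + W{\left(-35 \right)}\right) \left(w{\left(42 \right)} - 3426\right) = \left(-1799 + \sqrt{21 - 35}\right) \left(5 - 3426\right) = \left(-1799 + \sqrt{-14}\right) \left(-3421\right) = \left(-1799 + i \sqrt{14}\right) \left(-3421\right) = 6154379 - 3421 i \sqrt{14}$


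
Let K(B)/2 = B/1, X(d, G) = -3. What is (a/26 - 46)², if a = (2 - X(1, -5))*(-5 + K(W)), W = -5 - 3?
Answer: 1692601/676 ≈ 2503.8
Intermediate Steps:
W = -8
K(B) = 2*B (K(B) = 2*(B/1) = 2*(B*1) = 2*B)
a = -105 (a = (2 - 1*(-3))*(-5 + 2*(-8)) = (2 + 3)*(-5 - 16) = 5*(-21) = -105)
(a/26 - 46)² = (-105/26 - 46)² = (-1301/26)² = 1692601/676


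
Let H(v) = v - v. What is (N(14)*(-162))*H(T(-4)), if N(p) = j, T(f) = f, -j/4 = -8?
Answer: 0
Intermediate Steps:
j = 32 (j = -4*(-8) = 32)
H(v) = 0
N(p) = 32
(N(14)*(-162))*H(T(-4)) = (32*(-162))*0 = -5184*0 = 0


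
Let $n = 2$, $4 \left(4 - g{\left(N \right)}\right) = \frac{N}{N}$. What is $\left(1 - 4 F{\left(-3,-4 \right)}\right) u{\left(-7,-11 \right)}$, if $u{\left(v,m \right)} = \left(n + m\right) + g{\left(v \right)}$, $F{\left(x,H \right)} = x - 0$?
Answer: $- \frac{273}{4} \approx -68.25$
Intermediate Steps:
$g{\left(N \right)} = \frac{15}{4}$ ($g{\left(N \right)} = 4 - \frac{N \frac{1}{N}}{4} = 4 - \frac{1}{4} = \frac{15}{4}$)
$F{\left(x,H \right)} = x$ ($F{\left(x,H \right)} = x + 0 = x$)
$u{\left(v,m \right)} = \frac{23}{4} + m$ ($u{\left(v,m \right)} = \left(2 + m\right) + \frac{15}{4} = \frac{23}{4} + m$)
$\left(1 - 4 F{\left(-3,-4 \right)}\right) u{\left(-7,-11 \right)} = \left(1 - -12\right) \left(\frac{23}{4} - 11\right) = \left(1 + 12\right) \left(- \frac{21}{4}\right) = 13 \left(- \frac{21}{4}\right) = - \frac{273}{4}$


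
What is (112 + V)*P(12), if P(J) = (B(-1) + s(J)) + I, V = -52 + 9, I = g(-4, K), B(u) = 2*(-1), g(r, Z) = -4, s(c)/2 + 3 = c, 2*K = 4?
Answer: 828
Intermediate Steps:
K = 2 (K = (½)*4 = 2)
s(c) = -6 + 2*c
B(u) = -2
I = -4
V = -43
P(J) = -12 + 2*J (P(J) = (-2 + (-6 + 2*J)) - 4 = (-8 + 2*J) - 4 = -12 + 2*J)
(112 + V)*P(12) = (112 - 43)*(-12 + 2*12) = 69*(-12 + 24) = 69*12 = 828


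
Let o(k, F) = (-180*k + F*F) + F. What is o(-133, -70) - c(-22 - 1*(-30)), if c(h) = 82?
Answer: 28688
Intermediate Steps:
o(k, F) = F + F**2 - 180*k (o(k, F) = (-180*k + F**2) + F = (F**2 - 180*k) + F = F + F**2 - 180*k)
o(-133, -70) - c(-22 - 1*(-30)) = (-70 + (-70)**2 - 180*(-133)) - 1*82 = (-70 + 4900 + 23940) - 82 = 28770 - 82 = 28688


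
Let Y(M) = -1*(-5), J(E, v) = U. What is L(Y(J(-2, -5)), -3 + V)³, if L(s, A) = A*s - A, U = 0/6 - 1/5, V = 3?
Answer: 0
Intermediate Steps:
U = -⅕ (U = 0*(⅙) - 1*⅕ = 0 - ⅕ = -⅕ ≈ -0.20000)
J(E, v) = -⅕
Y(M) = 5
L(s, A) = -A + A*s
L(Y(J(-2, -5)), -3 + V)³ = ((-3 + 3)*(-1 + 5))³ = (0*4)³ = 0³ = 0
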